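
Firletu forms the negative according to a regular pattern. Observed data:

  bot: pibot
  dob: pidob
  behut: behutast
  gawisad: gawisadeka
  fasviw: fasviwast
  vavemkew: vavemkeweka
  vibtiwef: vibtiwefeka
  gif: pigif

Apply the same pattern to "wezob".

bot and behut both end in -t yet inflect differently (pibot, behutast), so the final letter is not what conditions the rule; the number of vowels is.
"wezob" has 2 vowels. The stems with 2 vowels (fasviw → fasviwast, behut → behutast) add -ast.
So wezob → wezobast.

wezobast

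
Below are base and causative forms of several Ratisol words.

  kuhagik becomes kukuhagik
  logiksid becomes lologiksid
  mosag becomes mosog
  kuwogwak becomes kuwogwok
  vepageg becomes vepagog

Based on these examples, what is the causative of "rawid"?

rarawid

kuhagik and kuwogwak both end in -k yet inflect differently (kukuhagik, kuwogwok), so the final letter is not what conditions the rule; the last vowel is.
"rawid" has last vowel 'i'. The stems whose last vowel is 'i' (kuhagik → kukuhagik, logiksid → lologiksid) repeat the first consonant+vowel as a prefix.
The other pattern: stems whose last vowel is 'a' or 'e' change the last vowel to 'o'.
So rawid → rarawid.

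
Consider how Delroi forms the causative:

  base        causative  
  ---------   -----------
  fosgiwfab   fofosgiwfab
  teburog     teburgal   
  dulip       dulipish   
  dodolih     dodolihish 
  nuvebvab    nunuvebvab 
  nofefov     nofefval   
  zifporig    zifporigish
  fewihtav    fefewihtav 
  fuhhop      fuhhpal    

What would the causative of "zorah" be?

zifporig and teburog both end in -g yet inflect differently (zifporigish, teburgal), so the final letter is not what conditions the rule; the last vowel is.
"zorah" has last vowel 'a'. The stems whose last vowel is 'a' (nuvebvab → nunuvebvab, fosgiwfab → fofosgiwfab, fewihtav → fefewihtav) repeat the first consonant+vowel as a prefix.
So zorah → zozorah.

zozorah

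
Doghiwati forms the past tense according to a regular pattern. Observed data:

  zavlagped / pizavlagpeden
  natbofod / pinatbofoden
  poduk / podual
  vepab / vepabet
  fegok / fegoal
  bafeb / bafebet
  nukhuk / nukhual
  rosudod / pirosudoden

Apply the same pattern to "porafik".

"porafik" ends in -k. The stems ending in -k (poduk → podual, fegok → fegoal, nukhuk → nukhual) drop the final letter and add -al.
The other patterns: stems ending in -d add pi- … -en around the stem; stems ending in -b add -et.
So porafik → porafial.

porafial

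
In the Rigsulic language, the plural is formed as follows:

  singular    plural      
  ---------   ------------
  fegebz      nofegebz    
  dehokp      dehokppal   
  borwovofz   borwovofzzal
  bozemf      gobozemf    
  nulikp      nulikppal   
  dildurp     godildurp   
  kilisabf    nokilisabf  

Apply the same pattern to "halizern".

gohalizern

borwovofz and fegebz both end in -z yet inflect differently (borwovofzzal, nofegebz), so the final letter is not what conditions the rule; the second-to-last letter is.
"halizern" has second-to-last letter 'r'. The one such stem in the data (dildurp → godildurp) adds the prefix go-, so the same rule applies.
The other patterns: stems whose second-to-last letter is 'f' or 'k' double the final consonant and add -al; stems whose second-to-last letter is 'b' add the prefix no-.
So halizern → gohalizern.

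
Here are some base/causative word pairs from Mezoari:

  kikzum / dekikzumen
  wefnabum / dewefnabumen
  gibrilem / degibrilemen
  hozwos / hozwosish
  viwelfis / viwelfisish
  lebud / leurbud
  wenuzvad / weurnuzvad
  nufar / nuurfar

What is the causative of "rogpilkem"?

derogpilkemen

kikzum and lebud both have last vowel 'u' yet inflect differently (dekikzumen, leurbud), so the last vowel is not what conditions the rule; the final letter is.
"rogpilkem" ends in -m. The stems ending in -m (kikzum → dekikzumen, wefnabum → dewefnabumen, gibrilem → degibrilemen) add de- … -en around the stem.
The other patterns: stems ending in -s add -ish; stems ending in -d or -r insert -ur- after the first vowel.
So rogpilkem → derogpilkemen.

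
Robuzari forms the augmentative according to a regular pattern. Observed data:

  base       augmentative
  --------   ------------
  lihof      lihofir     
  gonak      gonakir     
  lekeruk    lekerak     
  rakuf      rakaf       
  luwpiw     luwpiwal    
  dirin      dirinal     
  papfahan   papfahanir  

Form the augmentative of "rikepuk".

rikepak

rakuf and lihof both end in -f yet inflect differently (rakaf, lihofir), so the final letter is not what conditions the rule; the last vowel is.
"rikepuk" has last vowel 'u'. The stems whose last vowel is 'u' (rakuf → rakaf, lekeruk → lekerak) change the last vowel to 'a'.
The other patterns: stems whose last vowel is 'i' add -al; stems whose last vowel is 'a' or 'o' add -ir.
So rikepuk → rikepak.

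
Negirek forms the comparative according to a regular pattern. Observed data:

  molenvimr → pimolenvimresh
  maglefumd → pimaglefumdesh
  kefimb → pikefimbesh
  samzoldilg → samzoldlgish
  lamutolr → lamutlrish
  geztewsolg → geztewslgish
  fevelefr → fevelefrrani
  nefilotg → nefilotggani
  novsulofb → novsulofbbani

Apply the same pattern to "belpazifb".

"belpazifb" has second-to-last letter 'f'. The stems whose second-to-last letter is 'f' (fevelefr → fevelefrrani, novsulofb → novsulofbbani) double the final consonant and add -ani.
So belpazifb → belpazifbbani.

belpazifbbani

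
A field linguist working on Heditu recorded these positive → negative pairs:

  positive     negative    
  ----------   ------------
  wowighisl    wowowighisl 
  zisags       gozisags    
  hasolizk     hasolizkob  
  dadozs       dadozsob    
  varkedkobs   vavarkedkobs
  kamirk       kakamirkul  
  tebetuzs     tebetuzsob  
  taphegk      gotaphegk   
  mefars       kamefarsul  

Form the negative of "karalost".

kamirk and taphegk both end in -k yet inflect differently (kakamirkul, gotaphegk), so the final letter is not what conditions the rule; the second-to-last letter is.
"karalost" has second-to-last letter 's'. The one such stem in the data (wowighisl → wowowighisl) repeats the first consonant+vowel as a prefix (as does varkedkobs), so the same rule applies.
The other patterns: stems whose second-to-last letter is 'r' add ka- … -ul around the stem; stems whose second-to-last letter is 'g' add the prefix go-; stems whose second-to-last letter is 'z' add -ob.
So karalost → kakaralost.

kakaralost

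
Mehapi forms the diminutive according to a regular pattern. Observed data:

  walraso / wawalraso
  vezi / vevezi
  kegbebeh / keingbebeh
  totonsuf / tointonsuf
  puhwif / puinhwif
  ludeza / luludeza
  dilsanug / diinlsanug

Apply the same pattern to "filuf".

puhwif and vezi both have last vowel 'i' yet inflect differently (puinhwif, vevezi), so the last vowel is not what conditions the rule; whether the stem ends in a vowel or a consonant is.
"filuf" ends in a consonant. The stems ending in a consonant (totonsuf → tointonsuf, puhwif → puinhwif, kegbebeh → keingbebeh) insert -in- after the first vowel.
The other pattern: stems ending in a vowel repeat the first consonant+vowel as a prefix.
So filuf → fiinluf.

fiinluf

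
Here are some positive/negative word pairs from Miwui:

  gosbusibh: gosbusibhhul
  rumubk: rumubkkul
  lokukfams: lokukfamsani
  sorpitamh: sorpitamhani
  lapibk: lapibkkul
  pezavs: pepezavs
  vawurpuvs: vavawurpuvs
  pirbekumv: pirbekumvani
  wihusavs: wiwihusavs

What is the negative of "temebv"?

temebvvul

vawurpuvs and lokukfams both end in -s yet inflect differently (vavawurpuvs, lokukfamsani), so the final letter is not what conditions the rule; the second-to-last letter is.
"temebv" has second-to-last letter 'b'. The stems whose second-to-last letter is 'b' (rumubk → rumubkkul, lapibk → lapibkkul, gosbusibh → gosbusibhhul) double the final consonant and add -ul.
So temebv → temebvvul.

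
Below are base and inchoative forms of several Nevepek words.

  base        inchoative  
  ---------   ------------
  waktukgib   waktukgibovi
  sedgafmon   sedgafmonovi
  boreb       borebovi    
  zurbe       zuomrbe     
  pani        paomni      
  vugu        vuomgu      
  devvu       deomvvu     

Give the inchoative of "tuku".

boreb and zurbe both have last vowel 'e' yet inflect differently (borebovi, zuomrbe), so the last vowel is not what conditions the rule; whether the stem ends in a vowel or a consonant is.
"tuku" ends in a vowel. The stems ending in a vowel (zurbe → zuomrbe, pani → paomni, vugu → vuomgu) insert -om- after the first vowel.
So tuku → tuomku.

tuomku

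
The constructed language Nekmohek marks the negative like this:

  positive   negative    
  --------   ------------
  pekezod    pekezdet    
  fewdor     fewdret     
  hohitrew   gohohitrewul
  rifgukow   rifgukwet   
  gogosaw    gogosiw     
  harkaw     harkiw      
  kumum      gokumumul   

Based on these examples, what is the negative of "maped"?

gomapedul

"maped" has last vowel 'e'. The one such stem in the data (hohitrew → gohohitrewul) adds go- … -ul around the stem, so the same rule applies.
The other patterns: stems whose last vowel is 'a' change the last vowel to 'i'; stems whose last vowel is 'o' delete the last vowel and add -et.
So maped → gomapedul.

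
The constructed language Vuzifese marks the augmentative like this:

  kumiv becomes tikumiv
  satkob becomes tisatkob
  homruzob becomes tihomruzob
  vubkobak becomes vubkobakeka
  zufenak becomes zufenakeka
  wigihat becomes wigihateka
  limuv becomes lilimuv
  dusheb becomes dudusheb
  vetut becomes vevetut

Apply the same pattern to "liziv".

kumiv and limuv both end in -v yet inflect differently (tikumiv, lilimuv), so the final letter is not what conditions the rule; the last vowel is.
"liziv" has last vowel 'i'. The one such stem in the data (kumiv → tikumiv) adds the prefix ti-, so the same rule applies.
The other patterns: stems whose last vowel is 'a' add -eka; stems whose last vowel is 'e' or 'u' repeat the first consonant+vowel as a prefix.
So liziv → tiliziv.

tiliziv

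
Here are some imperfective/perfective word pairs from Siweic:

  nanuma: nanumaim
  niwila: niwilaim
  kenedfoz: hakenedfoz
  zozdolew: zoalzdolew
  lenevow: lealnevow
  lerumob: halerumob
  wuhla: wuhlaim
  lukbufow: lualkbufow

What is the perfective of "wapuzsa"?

wapuzsaim

"wapuzsa" ends in -a. The stems ending in -a (niwila → niwilaim, nanuma → nanumaim, wuhla → wuhlaim) add -im.
The other patterns: stems ending in -w insert -al- after the first vowel; stems ending in -b or -z add the prefix ha-.
So wapuzsa → wapuzsaim.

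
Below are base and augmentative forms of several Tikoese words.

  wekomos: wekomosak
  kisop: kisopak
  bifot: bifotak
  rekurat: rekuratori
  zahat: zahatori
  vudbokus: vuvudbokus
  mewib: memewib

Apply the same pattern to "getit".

gegetit

bifot and rekurat both end in -t yet inflect differently (bifotak, rekuratori), so the final letter is not what conditions the rule; the last vowel is.
"getit" has last vowel 'i'. The one such stem in the data (mewib → memewib) repeats the first consonant+vowel as a prefix (as does vudbokus), so the same rule applies.
The other patterns: stems whose last vowel is 'o' add -ak; stems whose last vowel is 'a' add -ori.
So getit → gegetit.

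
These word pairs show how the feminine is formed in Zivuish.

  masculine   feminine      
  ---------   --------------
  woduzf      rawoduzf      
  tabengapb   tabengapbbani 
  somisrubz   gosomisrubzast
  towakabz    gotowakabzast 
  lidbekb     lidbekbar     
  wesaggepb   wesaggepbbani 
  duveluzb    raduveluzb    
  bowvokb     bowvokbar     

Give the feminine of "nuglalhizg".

"nuglalhizg" has second-to-last letter 'z'. The stems whose second-to-last letter is 'z' (duveluzb → raduveluzb, woduzf → rawoduzf) add the prefix ra-.
So nuglalhizg → ranuglalhizg.

ranuglalhizg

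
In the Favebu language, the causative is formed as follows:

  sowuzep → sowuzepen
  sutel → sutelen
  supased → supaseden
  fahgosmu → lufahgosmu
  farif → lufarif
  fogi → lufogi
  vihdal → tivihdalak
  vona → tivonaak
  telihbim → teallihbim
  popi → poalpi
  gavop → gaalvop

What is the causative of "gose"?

sutel and vihdal both end in -l yet inflect differently (sutelen, tivihdalak), so the final letter is not what conditions the rule; the first letter is.
"gose" begins with g-. The one such stem in the data (gavop → gaalvop) inserts -al- after the first vowel (as do telihbim, popi), so the same rule applies.
So gose → goalse.

goalse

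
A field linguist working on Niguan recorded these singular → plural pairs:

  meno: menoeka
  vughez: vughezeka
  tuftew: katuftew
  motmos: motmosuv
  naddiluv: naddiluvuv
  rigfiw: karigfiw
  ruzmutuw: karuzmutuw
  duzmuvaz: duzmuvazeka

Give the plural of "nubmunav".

"nubmunav" ends in -v. The one such stem in the data (naddiluv → naddiluvuv) adds -uv, so the same rule applies.
So nubmunav → nubmunavuv.

nubmunavuv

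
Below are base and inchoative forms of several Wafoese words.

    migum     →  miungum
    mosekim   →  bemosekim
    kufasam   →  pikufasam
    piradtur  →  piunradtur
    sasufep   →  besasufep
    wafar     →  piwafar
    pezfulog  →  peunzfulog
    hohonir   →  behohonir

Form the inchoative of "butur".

buuntur

kufasam and mosekim both end in -m yet inflect differently (pikufasam, bemosekim), so the final letter is not what conditions the rule; the last vowel is.
"butur" has last vowel 'u'. The stems whose last vowel is 'u' (migum → miungum, piradtur → piunradtur) insert -un- after the first vowel.
So butur → buuntur.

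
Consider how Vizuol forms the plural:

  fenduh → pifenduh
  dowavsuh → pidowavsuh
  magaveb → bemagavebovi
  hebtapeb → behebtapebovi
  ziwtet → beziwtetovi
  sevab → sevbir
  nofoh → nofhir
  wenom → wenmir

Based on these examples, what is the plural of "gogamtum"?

magaveb and sevab both end in -b yet inflect differently (bemagavebovi, sevbir), so the final letter is not what conditions the rule; the last vowel is.
"gogamtum" has last vowel 'u'. The stems whose last vowel is 'u' (fenduh → pifenduh, dowavsuh → pidowavsuh) add the prefix pi-.
So gogamtum → pigogamtum.

pigogamtum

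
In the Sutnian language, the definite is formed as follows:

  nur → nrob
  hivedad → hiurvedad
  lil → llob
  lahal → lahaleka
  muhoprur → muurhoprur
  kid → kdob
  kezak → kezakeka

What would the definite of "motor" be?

lil and lahal both end in -l yet inflect differently (llob, lahaleka), so the final letter is not what conditions the rule; the number of vowels is.
"motor" has 2 vowels. The stems with 2 vowels (lahal → lahaleka, kezak → kezakeka) add -eka.
The other patterns: stems with 1 vowel delete the last vowel and add -ob; stems with 3 vowels insert -ur- after the first vowel.
So motor → motoreka.

motoreka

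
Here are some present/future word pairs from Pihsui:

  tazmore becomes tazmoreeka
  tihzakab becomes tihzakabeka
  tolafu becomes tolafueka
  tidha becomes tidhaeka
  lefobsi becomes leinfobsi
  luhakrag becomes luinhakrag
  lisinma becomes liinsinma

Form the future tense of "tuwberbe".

"tuwberbe" begins with t-. The stems beginning with t- (tazmore → tazmoreeka, tihzakab → tihzakabeka, tolafu → tolafueka) add -eka.
The other pattern: stems beginning with l- insert -in- after the first vowel.
So tuwberbe → tuwberbeeka.

tuwberbeeka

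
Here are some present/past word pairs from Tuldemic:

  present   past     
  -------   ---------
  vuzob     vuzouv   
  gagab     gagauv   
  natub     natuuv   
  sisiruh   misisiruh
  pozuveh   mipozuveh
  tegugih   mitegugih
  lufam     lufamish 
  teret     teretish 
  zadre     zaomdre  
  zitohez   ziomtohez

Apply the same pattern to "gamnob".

gamnouv

"gamnob" ends in -b. The stems ending in -b (vuzob → vuzouv, gagab → gagauv, natub → natuuv) drop the final letter and add -uv.
So gamnob → gamnouv.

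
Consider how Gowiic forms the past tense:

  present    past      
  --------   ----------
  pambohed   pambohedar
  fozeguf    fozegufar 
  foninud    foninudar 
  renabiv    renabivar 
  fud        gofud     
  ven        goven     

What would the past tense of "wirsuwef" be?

"wirsuwef" has 3 vowels. The stems with 3 vowels (pambohed → pambohedar, fozeguf → fozegufar, foninud → foninudar) add -ar.
So wirsuwef → wirsuwefar.

wirsuwefar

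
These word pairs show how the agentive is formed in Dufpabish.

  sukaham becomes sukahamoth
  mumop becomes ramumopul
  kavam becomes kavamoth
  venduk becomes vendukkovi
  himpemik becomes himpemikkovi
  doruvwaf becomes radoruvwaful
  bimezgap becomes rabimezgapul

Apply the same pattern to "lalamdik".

kavam and doruvwaf both have last vowel 'a' yet inflect differently (kavamoth, radoruvwaful), so the last vowel is not what conditions the rule; the final letter is.
"lalamdik" ends in -k. The stems ending in -k (venduk → vendukkovi, himpemik → himpemikkovi) double the final consonant and add -ovi.
The other patterns: stems ending in -m add -oth; stems ending in -f or -p add ra- … -ul around the stem.
So lalamdik → lalamdikkovi.

lalamdikkovi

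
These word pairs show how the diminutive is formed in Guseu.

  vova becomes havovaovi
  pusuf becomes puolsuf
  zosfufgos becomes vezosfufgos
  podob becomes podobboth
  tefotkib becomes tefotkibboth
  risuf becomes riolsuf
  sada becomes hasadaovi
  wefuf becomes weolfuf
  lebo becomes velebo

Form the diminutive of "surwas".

podob and zosfufgos both have last vowel 'o' yet inflect differently (podobboth, vezosfufgos), so the last vowel is not what conditions the rule; the final letter is.
"surwas" ends in -s. The one such stem in the data (zosfufgos → vezosfufgos) adds the prefix ve-, so the same rule applies.
The other patterns: stems ending in -b double the final consonant and add -oth; stems ending in -a add ha- … -ovi around the stem; stems ending in -f insert -ol- after the first vowel.
So surwas → vesurwas.

vesurwas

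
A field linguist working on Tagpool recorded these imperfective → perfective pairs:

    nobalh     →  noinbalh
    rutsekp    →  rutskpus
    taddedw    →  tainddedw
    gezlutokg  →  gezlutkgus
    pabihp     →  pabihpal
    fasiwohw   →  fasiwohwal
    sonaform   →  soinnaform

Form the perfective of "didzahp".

pabihp and rutsekp both end in -p yet inflect differently (pabihpal, rutskpus), so the final letter is not what conditions the rule; the second-to-last letter is.
"didzahp" has second-to-last letter 'h'. The stems whose second-to-last letter is 'h' (pabihp → pabihpal, fasiwohw → fasiwohwal) add -al.
So didzahp → didzahpal.

didzahpal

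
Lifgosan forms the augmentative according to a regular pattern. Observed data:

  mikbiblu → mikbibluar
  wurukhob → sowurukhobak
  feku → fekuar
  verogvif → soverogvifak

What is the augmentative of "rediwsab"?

"rediwsab" ends in a consonant. The stems ending in a consonant (verogvif → soverogvifak, wurukhob → sowurukhobak) add so- … -ak around the stem.
The other pattern: stems ending in a vowel add -ar.
So rediwsab → sorediwsabak.

sorediwsabak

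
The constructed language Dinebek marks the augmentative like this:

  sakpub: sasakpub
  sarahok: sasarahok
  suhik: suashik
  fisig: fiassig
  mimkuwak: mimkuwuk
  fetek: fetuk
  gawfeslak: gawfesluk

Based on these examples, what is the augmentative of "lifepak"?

"lifepak" has last vowel 'a'. The stems whose last vowel is 'a' (mimkuwak → mimkuwuk, gawfeslak → gawfesluk) change the last vowel to 'u'.
The other patterns: stems whose last vowel is 'o' or 'u' repeat the first consonant+vowel as a prefix; stems whose last vowel is 'i' insert -as- after the first vowel.
So lifepak → lifepuk.

lifepuk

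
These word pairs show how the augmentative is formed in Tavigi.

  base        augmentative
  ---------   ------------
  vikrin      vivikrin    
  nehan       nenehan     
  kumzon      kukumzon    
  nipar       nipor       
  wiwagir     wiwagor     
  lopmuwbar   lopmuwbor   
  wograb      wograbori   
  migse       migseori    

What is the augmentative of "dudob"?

nehan and nipar both have last vowel 'a' yet inflect differently (nenehan, nipor), so the last vowel is not what conditions the rule; the final letter is.
"dudob" ends in -b. The one such stem in the data (wograb → wograbori) adds -ori, so the same rule applies.
The other patterns: stems ending in -n repeat the first consonant+vowel as a prefix; stems ending in -r change the last vowel to 'o'.
So dudob → dudobori.

dudobori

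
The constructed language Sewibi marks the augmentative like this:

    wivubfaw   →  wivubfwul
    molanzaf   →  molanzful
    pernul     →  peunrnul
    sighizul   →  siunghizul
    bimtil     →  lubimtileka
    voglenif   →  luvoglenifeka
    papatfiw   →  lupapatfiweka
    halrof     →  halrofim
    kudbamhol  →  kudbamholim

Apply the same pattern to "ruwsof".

ruwsofim

"ruwsof" has last vowel 'o'. The stems whose last vowel is 'o' (halrof → halrofim, kudbamhol → kudbamholim) add -im.
So ruwsof → ruwsofim.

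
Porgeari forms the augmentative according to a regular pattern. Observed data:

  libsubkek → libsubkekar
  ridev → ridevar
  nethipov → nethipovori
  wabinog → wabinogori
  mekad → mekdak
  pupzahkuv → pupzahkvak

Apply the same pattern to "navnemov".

ridev and nethipov both end in -v yet inflect differently (ridevar, nethipovori), so the final letter is not what conditions the rule; the last vowel is.
"navnemov" has last vowel 'o'. The stems whose last vowel is 'o' (nethipov → nethipovori, wabinog → wabinogori) add -ori.
So navnemov → navnemovori.

navnemovori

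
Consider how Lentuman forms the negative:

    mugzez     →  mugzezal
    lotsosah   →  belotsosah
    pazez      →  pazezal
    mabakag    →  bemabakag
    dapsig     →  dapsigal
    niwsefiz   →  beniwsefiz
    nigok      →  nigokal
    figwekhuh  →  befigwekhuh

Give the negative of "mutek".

mutekal

mugzez and niwsefiz both end in -z yet inflect differently (mugzezal, beniwsefiz), so the final letter is not what conditions the rule; the number of vowels is.
"mutek" has 2 vowels. The stems with 2 vowels (mugzez → mugzezal, pazez → pazezal, nigok → nigokal) add -al.
The other pattern: stems with 3 vowels add the prefix be-.
So mutek → mutekal.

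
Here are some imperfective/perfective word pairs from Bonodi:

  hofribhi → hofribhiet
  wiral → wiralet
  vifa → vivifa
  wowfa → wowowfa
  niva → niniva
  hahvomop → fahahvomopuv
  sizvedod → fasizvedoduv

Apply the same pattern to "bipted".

wiral and vifa both have last vowel 'a' yet inflect differently (wiralet, vivifa), so the last vowel is not what conditions the rule; the final letter is.
"bipted" ends in -d. The one such stem in the data (sizvedod → fasizvedoduv) adds fa- … -uv around the stem, so the same rule applies.
The other patterns: stems ending in -i or -l add -et; stems ending in -a repeat the first consonant+vowel as a prefix.
So bipted → fabipteduv.

fabipteduv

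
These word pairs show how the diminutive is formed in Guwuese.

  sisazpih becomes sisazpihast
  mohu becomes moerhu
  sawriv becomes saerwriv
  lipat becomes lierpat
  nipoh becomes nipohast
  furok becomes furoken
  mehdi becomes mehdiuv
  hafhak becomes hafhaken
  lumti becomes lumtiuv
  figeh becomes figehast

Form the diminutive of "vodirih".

vodirihast

furok and nipoh both have last vowel 'o' yet inflect differently (furoken, nipohast), so the last vowel is not what conditions the rule; the final letter is.
"vodirih" ends in -h. The stems ending in -h (nipoh → nipohast, sisazpih → sisazpihast, figeh → figehast) add -ast.
The other patterns: stems ending in -k add -en; stems ending in -i add -uv; stems ending in -t, -u or -v insert -er- after the first vowel.
So vodirih → vodirihast.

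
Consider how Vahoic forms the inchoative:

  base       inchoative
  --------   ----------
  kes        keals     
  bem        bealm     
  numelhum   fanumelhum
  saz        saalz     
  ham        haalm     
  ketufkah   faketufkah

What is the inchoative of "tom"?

toalm

numelhum and bem both end in -m yet inflect differently (fanumelhum, bealm), so the final letter is not what conditions the rule; the number of vowels is.
"tom" has 1 vowel. The stems with 1 vowel (bem → bealm, saz → saalz, ham → haalm) insert -al- after the first vowel.
So tom → toalm.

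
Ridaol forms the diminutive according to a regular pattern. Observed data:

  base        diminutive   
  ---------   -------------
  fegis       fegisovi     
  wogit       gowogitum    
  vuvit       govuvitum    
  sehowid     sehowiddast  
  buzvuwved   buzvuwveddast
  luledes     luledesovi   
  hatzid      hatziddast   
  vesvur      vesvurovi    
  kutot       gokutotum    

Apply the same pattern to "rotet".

gorotetum

"rotet" ends in -t. The stems ending in -t (kutot → gokutotum, wogit → gowogitum, vuvit → govuvitum) add go- … -um around the stem.
So rotet → gorotetum.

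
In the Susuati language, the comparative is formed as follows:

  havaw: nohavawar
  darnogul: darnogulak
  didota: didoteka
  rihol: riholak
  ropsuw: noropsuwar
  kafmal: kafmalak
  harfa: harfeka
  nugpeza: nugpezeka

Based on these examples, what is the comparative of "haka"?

kafmal and didota both have last vowel 'a' yet inflect differently (kafmalak, didoteka), so the last vowel is not what conditions the rule; the final letter is.
"haka" ends in -a. The stems ending in -a (didota → didoteka, harfa → harfeka, nugpeza → nugpezeka) drop the final letter and add -eka.
The other patterns: stems ending in -l add -ak; stems ending in -w add no- … -ar around the stem.
So haka → hakeka.

hakeka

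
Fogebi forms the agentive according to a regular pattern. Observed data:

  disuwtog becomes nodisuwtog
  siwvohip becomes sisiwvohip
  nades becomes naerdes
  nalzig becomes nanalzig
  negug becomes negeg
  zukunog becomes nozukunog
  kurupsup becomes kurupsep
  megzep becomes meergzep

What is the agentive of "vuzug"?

vuzeg

siwvohip and kurupsup both end in -p yet inflect differently (sisiwvohip, kurupsep), so the final letter is not what conditions the rule; the last vowel is.
"vuzug" has last vowel 'u'. The stems whose last vowel is 'u' (kurupsup → kurupsep, negug → negeg) change the last vowel to 'e'.
The other patterns: stems whose last vowel is 'i' repeat the first consonant+vowel as a prefix; stems whose last vowel is 'e' insert -er- after the first vowel; stems whose last vowel is 'o' add the prefix no-.
So vuzug → vuzeg.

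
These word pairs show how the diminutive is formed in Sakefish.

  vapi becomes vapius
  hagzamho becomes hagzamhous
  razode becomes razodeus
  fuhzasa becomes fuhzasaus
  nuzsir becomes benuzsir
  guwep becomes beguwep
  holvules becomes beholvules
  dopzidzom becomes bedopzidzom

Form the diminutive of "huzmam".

vapi and nuzsir both have last vowel 'i' yet inflect differently (vapius, benuzsir), so the last vowel is not what conditions the rule; whether the stem ends in a vowel or a consonant is.
"huzmam" ends in a consonant. The stems ending in a consonant (nuzsir → benuzsir, guwep → beguwep, holvules → beholvules) add the prefix be-.
So huzmam → behuzmam.

behuzmam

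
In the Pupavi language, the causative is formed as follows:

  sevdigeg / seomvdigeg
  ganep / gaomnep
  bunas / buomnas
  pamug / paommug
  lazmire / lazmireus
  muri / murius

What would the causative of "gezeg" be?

geomzeg

lazmire and ganep both have last vowel 'e' yet inflect differently (lazmireus, gaomnep), so the last vowel is not what conditions the rule; whether the stem ends in a vowel or a consonant is.
"gezeg" ends in a consonant. The stems ending in a consonant (bunas → buomnas, ganep → gaomnep, sevdigeg → seomvdigeg) insert -om- after the first vowel.
The other pattern: stems ending in a vowel add -us.
So gezeg → geomzeg.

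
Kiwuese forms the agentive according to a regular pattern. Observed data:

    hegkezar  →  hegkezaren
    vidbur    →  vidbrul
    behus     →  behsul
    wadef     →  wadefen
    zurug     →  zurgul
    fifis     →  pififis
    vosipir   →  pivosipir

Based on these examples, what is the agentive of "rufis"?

vidbur and vosipir both end in -r yet inflect differently (vidbrul, pivosipir), so the final letter is not what conditions the rule; the last vowel is.
"rufis" has last vowel 'i'. The stems whose last vowel is 'i' (vosipir → pivosipir, fifis → pififis) add the prefix pi-.
The other patterns: stems whose last vowel is 'u' delete the last vowel and add -ul; stems whose last vowel is 'a' or 'e' add -en.
So rufis → pirufis.

pirufis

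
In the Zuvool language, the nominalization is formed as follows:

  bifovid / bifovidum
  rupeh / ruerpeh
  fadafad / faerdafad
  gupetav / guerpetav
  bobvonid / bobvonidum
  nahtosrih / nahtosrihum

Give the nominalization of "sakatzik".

sakatzikum

nahtosrih and rupeh both end in -h yet inflect differently (nahtosrihum, ruerpeh), so the final letter is not what conditions the rule; the last vowel is.
"sakatzik" has last vowel 'i'. The stems whose last vowel is 'i' (nahtosrih → nahtosrihum, bobvonid → bobvonidum, bifovid → bifovidum) add -um.
The other pattern: stems whose last vowel is 'a' or 'e' insert -er- after the first vowel.
So sakatzik → sakatzikum.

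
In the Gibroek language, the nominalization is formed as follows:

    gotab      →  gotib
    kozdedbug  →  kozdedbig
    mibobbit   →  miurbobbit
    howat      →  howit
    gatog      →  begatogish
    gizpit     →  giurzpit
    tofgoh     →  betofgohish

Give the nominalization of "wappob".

bewappobish

"wappob" has last vowel 'o'. The stems whose last vowel is 'o' (tofgoh → betofgohish, gatog → begatogish) add be- … -ish around the stem.
The other patterns: stems whose last vowel is 'i' insert -ur- after the first vowel; stems whose last vowel is 'a' or 'u' change the last vowel to 'i'.
So wappob → bewappobish.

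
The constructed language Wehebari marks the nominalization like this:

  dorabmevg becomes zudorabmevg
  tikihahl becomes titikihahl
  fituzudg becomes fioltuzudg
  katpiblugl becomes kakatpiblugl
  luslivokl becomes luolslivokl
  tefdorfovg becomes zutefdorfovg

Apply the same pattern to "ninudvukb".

dorabmevg and fituzudg both end in -g yet inflect differently (zudorabmevg, fioltuzudg), so the final letter is not what conditions the rule; the second-to-last letter is.
"ninudvukb" has second-to-last letter 'k'. The one such stem in the data (luslivokl → luolslivokl) inserts -ol- after the first vowel (as does fituzudg), so the same rule applies.
So ninudvukb → niolnudvukb.

niolnudvukb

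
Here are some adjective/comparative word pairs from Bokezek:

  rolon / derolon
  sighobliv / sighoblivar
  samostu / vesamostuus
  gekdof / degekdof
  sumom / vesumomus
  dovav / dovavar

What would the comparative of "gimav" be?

sumom and gekdof both have last vowel 'o' yet inflect differently (vesumomus, degekdof), so the last vowel is not what conditions the rule; the final letter is.
"gimav" ends in -v. The stems ending in -v (dovav → dovavar, sighobliv → sighoblivar) add -ar.
The other patterns: stems ending in -m or -u add ve- … -us around the stem; stems ending in -f or -n add the prefix de-.
So gimav → gimavar.

gimavar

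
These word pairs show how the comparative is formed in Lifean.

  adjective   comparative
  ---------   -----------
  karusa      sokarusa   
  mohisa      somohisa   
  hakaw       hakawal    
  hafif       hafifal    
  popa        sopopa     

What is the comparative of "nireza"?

popa and hakaw both have last vowel 'a' yet inflect differently (sopopa, hakawal), so the last vowel is not what conditions the rule; whether the stem ends in a vowel or a consonant is.
"nireza" ends in a vowel. The stems ending in a vowel (popa → sopopa, mohisa → somohisa, karusa → sokarusa) add the prefix so-.
So nireza → sonireza.

sonireza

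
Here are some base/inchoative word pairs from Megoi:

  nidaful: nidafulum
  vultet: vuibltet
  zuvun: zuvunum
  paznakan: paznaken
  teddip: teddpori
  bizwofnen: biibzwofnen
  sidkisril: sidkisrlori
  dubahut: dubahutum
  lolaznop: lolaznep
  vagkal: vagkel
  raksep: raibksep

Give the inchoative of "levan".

leven

vultet and dubahut both end in -t yet inflect differently (vuibltet, dubahutum), so the final letter is not what conditions the rule; the last vowel is.
"levan" has last vowel 'a'. The stems whose last vowel is 'a' (vagkal → vagkel, paznakan → paznaken) change the last vowel to 'e'.
So levan → leven.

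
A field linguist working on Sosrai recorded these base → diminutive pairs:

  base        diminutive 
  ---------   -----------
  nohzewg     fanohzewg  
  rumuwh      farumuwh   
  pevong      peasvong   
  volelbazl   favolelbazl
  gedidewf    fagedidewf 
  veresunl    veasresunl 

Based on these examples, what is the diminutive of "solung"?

soaslung

volelbazl and veresunl both end in -l yet inflect differently (favolelbazl, veasresunl), so the final letter is not what conditions the rule; the second-to-last letter is.
"solung" has second-to-last letter 'n'. The stems whose second-to-last letter is 'n' (veresunl → veasresunl, pevong → peasvong) insert -as- after the first vowel.
So solung → soaslung.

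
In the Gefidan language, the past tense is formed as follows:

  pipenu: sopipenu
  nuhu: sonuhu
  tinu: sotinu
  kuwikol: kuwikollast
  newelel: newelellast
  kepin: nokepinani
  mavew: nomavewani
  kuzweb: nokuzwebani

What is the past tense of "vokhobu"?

sovokhobu

newelel and mavew both have last vowel 'e' yet inflect differently (newelellast, nomavewani), so the last vowel is not what conditions the rule; the final letter is.
"vokhobu" ends in -u. The stems ending in -u (pipenu → sopipenu, nuhu → sonuhu, tinu → sotinu) add the prefix so-.
So vokhobu → sovokhobu.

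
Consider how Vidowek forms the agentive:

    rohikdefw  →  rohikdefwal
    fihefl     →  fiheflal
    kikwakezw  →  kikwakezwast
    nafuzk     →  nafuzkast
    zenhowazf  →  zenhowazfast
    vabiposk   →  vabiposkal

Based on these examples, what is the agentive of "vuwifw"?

nafuzk and vabiposk both end in -k yet inflect differently (nafuzkast, vabiposkal), so the final letter is not what conditions the rule; the second-to-last letter is.
"vuwifw" has second-to-last letter 'f'. The stems whose second-to-last letter is 'f' (rohikdefw → rohikdefwal, fihefl → fiheflal) add -al.
The other pattern: stems whose second-to-last letter is 'z' add -ast.
So vuwifw → vuwifwal.

vuwifwal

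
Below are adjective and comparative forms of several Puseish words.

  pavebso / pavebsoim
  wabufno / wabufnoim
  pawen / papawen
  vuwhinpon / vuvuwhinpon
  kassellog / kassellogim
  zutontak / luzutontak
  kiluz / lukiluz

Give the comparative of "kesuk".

vuwhinpon and wabufno both have last vowel 'o' yet inflect differently (vuvuwhinpon, wabufnoim), so the last vowel is not what conditions the rule; the final letter is.
"kesuk" ends in -k. The one such stem in the data (zutontak → luzutontak) adds the prefix lu-, so the same rule applies.
The other patterns: stems ending in -n repeat the first consonant+vowel as a prefix; stems ending in -g or -o add -im.
So kesuk → lukesuk.

lukesuk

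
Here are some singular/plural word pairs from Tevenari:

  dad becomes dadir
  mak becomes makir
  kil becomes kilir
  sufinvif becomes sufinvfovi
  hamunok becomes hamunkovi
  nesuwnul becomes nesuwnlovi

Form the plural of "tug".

tugir

mak and hamunok both end in -k yet inflect differently (makir, hamunkovi), so the final letter is not what conditions the rule; the number of vowels is.
"tug" has 1 vowel. The stems with 1 vowel (dad → dadir, kil → kilir, mak → makir) add -ir.
The other pattern: stems with 3 vowels delete the last vowel and add -ovi.
So tug → tugir.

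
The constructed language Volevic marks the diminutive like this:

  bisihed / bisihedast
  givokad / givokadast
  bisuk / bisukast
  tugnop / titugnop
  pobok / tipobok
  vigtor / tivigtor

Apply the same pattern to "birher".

birherast

pobok and bisuk both end in -k yet inflect differently (tipobok, bisukast), so the final letter is not what conditions the rule; the last vowel is.
"birher" has last vowel 'e'. The one such stem in the data (bisihed → bisihedast) adds -ast, so the same rule applies.
The other pattern: stems whose last vowel is 'o' add the prefix ti-.
So birher → birherast.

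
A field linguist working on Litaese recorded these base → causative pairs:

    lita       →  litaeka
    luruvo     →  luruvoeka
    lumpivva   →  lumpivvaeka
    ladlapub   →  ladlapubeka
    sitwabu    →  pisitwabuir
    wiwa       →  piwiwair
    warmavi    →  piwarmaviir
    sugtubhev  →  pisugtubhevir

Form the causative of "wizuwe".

piwizuweir

lita and wiwa both end in -a yet inflect differently (litaeka, piwiwair), so the final letter is not what conditions the rule; the first letter is.
"wizuwe" begins with w-. The stems beginning with w- (wiwa → piwiwair, warmavi → piwarmaviir) add pi- … -ir around the stem.
So wizuwe → piwizuweir.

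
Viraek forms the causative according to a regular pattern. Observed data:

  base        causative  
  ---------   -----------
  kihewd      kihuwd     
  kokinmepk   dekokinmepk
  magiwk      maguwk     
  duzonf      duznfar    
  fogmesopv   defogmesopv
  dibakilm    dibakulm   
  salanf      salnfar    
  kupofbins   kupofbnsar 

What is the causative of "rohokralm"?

"rohokralm" has second-to-last letter 'l'. The one such stem in the data (dibakilm → dibakulm) changes the last vowel to 'u' (as do magiwk, kihewd), so the same rule applies.
The other patterns: stems whose second-to-last letter is 'n' delete the last vowel and add -ar; stems whose second-to-last letter is 'p' add the prefix de-.
So rohokralm → rohokrulm.

rohokrulm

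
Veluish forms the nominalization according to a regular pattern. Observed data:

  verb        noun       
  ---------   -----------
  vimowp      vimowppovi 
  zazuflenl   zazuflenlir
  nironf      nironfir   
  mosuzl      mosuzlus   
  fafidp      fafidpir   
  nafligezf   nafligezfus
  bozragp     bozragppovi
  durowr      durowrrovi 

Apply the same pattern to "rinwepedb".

nafligezf and nironf both end in -f yet inflect differently (nafligezfus, nironfir), so the final letter is not what conditions the rule; the second-to-last letter is.
"rinwepedb" has second-to-last letter 'd'. The one such stem in the data (fafidp → fafidpir) adds -ir, so the same rule applies.
So rinwepedb → rinwepedbir.

rinwepedbir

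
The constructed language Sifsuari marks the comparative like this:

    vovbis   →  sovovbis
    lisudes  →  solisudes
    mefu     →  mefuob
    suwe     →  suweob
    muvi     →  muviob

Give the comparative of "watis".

lisudes and suwe both have last vowel 'e' yet inflect differently (solisudes, suweob), so the last vowel is not what conditions the rule; whether the stem ends in a vowel or a consonant is.
"watis" ends in a consonant. The stems ending in a consonant (vovbis → sovovbis, lisudes → solisudes) add the prefix so-.
So watis → sowatis.

sowatis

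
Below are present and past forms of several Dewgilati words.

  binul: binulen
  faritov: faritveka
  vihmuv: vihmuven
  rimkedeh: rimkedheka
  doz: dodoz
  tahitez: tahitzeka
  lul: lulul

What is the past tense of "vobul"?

"vobul" has 2 vowels. The stems with 2 vowels (vihmuv → vihmuven, binul → binulen) add -en.
So vobul → vobulen.

vobulen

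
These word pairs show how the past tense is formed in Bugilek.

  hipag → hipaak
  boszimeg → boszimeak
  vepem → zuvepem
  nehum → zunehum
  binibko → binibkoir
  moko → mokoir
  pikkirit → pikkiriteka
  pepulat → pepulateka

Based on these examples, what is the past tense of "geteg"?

geteak

"geteg" ends in -g. The stems ending in -g (hipag → hipaak, boszimeg → boszimeak) drop the final letter and add -ak.
So geteg → geteak.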